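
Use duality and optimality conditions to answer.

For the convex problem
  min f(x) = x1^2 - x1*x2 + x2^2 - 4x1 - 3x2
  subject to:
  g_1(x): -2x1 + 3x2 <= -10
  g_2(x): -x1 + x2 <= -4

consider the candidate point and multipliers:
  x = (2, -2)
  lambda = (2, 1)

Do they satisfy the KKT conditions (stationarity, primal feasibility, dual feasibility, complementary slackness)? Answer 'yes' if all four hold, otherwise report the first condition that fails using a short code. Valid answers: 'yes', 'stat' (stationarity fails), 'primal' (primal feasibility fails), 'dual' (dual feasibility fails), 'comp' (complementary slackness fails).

Gradient of f: grad f(x) = Q x + c = (2, -9)
Constraint values g_i(x) = a_i^T x - b_i:
  g_1((2, -2)) = 0
  g_2((2, -2)) = 0
Stationarity residual: grad f(x) + sum_i lambda_i a_i = (-3, -2)
  -> stationarity FAILS
Primal feasibility (all g_i <= 0): OK
Dual feasibility (all lambda_i >= 0): OK
Complementary slackness (lambda_i * g_i(x) = 0 for all i): OK

Verdict: the first failing condition is stationarity -> stat.

stat


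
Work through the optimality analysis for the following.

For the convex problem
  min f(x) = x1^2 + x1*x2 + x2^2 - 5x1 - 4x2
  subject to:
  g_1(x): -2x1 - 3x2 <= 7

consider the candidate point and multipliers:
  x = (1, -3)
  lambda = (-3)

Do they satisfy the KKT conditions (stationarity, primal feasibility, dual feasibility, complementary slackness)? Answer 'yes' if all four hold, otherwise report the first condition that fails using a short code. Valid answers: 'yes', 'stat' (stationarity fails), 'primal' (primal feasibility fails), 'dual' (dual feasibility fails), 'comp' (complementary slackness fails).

Gradient of f: grad f(x) = Q x + c = (-6, -9)
Constraint values g_i(x) = a_i^T x - b_i:
  g_1((1, -3)) = 0
Stationarity residual: grad f(x) + sum_i lambda_i a_i = (0, 0)
  -> stationarity OK
Primal feasibility (all g_i <= 0): OK
Dual feasibility (all lambda_i >= 0): FAILS
Complementary slackness (lambda_i * g_i(x) = 0 for all i): OK

Verdict: the first failing condition is dual_feasibility -> dual.

dual


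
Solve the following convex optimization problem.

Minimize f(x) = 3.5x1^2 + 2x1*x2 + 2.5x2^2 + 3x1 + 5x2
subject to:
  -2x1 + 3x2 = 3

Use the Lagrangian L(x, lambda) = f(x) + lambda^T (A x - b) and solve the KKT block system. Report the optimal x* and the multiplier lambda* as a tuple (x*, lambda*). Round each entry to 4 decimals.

Form the Lagrangian:
  L(x, lambda) = (1/2) x^T Q x + c^T x + lambda^T (A x - b)
Stationarity (grad_x L = 0): Q x + c + A^T lambda = 0.
Primal feasibility: A x = b.

This gives the KKT block system:
  [ Q   A^T ] [ x     ]   [-c ]
  [ A    0  ] [ lambda ] = [ b ]

Solving the linear system:
  x*      = (-0.9813, 0.3458)
  lambda* = (-1.5888)
  f(x*)   = 1.7757

x* = (-0.9813, 0.3458), lambda* = (-1.5888)


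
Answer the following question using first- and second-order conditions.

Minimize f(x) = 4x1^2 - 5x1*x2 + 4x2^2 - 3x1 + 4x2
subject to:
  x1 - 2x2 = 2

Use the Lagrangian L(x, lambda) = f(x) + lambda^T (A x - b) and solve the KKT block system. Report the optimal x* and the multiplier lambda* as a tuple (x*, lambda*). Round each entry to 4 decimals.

Form the Lagrangian:
  L(x, lambda) = (1/2) x^T Q x + c^T x + lambda^T (A x - b)
Stationarity (grad_x L = 0): Q x + c + A^T lambda = 0.
Primal feasibility: A x = b.

This gives the KKT block system:
  [ Q   A^T ] [ x     ]   [-c ]
  [ A    0  ] [ lambda ] = [ b ]

Solving the linear system:
  x*      = (0, -1)
  lambda* = (-2)
  f(x*)   = 0

x* = (0, -1), lambda* = (-2)


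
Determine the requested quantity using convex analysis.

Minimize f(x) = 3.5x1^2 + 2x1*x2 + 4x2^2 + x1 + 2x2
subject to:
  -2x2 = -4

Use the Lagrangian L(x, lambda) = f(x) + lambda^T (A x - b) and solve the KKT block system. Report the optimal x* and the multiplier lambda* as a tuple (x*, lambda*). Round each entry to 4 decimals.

Form the Lagrangian:
  L(x, lambda) = (1/2) x^T Q x + c^T x + lambda^T (A x - b)
Stationarity (grad_x L = 0): Q x + c + A^T lambda = 0.
Primal feasibility: A x = b.

This gives the KKT block system:
  [ Q   A^T ] [ x     ]   [-c ]
  [ A    0  ] [ lambda ] = [ b ]

Solving the linear system:
  x*      = (-0.7143, 2)
  lambda* = (8.2857)
  f(x*)   = 18.2143

x* = (-0.7143, 2), lambda* = (8.2857)


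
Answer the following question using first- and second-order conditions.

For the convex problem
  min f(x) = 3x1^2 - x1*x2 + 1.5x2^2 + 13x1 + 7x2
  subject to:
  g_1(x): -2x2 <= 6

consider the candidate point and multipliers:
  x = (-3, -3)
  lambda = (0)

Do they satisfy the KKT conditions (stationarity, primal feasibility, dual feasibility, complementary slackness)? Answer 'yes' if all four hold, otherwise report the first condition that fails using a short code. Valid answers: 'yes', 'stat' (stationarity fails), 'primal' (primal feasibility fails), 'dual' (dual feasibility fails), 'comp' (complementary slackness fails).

Gradient of f: grad f(x) = Q x + c = (-2, 1)
Constraint values g_i(x) = a_i^T x - b_i:
  g_1((-3, -3)) = 0
Stationarity residual: grad f(x) + sum_i lambda_i a_i = (-2, 1)
  -> stationarity FAILS
Primal feasibility (all g_i <= 0): OK
Dual feasibility (all lambda_i >= 0): OK
Complementary slackness (lambda_i * g_i(x) = 0 for all i): OK

Verdict: the first failing condition is stationarity -> stat.

stat


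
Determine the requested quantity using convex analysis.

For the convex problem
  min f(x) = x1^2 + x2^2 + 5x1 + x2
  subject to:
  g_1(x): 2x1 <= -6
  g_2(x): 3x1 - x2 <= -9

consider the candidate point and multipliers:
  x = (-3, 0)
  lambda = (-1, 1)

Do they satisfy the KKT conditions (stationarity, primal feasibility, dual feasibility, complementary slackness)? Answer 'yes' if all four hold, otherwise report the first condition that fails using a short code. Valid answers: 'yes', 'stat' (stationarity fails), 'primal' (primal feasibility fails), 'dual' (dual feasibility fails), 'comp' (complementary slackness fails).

Gradient of f: grad f(x) = Q x + c = (-1, 1)
Constraint values g_i(x) = a_i^T x - b_i:
  g_1((-3, 0)) = 0
  g_2((-3, 0)) = 0
Stationarity residual: grad f(x) + sum_i lambda_i a_i = (0, 0)
  -> stationarity OK
Primal feasibility (all g_i <= 0): OK
Dual feasibility (all lambda_i >= 0): FAILS
Complementary slackness (lambda_i * g_i(x) = 0 for all i): OK

Verdict: the first failing condition is dual_feasibility -> dual.

dual


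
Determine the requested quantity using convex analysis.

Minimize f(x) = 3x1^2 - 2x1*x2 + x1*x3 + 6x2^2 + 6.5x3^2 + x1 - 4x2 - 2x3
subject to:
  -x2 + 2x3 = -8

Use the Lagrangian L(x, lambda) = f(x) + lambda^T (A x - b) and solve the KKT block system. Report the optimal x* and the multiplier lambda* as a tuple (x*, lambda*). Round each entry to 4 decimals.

Form the Lagrangian:
  L(x, lambda) = (1/2) x^T Q x + c^T x + lambda^T (A x - b)
Stationarity (grad_x L = 0): Q x + c + A^T lambda = 0.
Primal feasibility: A x = b.

This gives the KKT block system:
  [ Q   A^T ] [ x     ]   [-c ]
  [ A    0  ] [ lambda ] = [ b ]

Solving the linear system:
  x*      = (1.0336, 2.1345, -2.9328)
  lambda* = (19.5462)
  f(x*)   = 77.3655

x* = (1.0336, 2.1345, -2.9328), lambda* = (19.5462)


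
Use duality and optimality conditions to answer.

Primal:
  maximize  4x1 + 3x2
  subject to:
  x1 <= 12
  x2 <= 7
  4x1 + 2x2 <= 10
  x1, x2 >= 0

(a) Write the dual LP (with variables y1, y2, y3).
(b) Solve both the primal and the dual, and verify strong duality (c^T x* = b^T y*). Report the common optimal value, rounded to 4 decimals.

The standard primal-dual pair for 'max c^T x s.t. A x <= b, x >= 0' is:
  Dual:  min b^T y  s.t.  A^T y >= c,  y >= 0.

So the dual LP is:
  minimize  12y1 + 7y2 + 10y3
  subject to:
    y1 + 4y3 >= 4
    y2 + 2y3 >= 3
    y1, y2, y3 >= 0

Solving the primal: x* = (0, 5).
  primal value c^T x* = 15.
Solving the dual: y* = (0, 0, 1.5).
  dual value b^T y* = 15.
Strong duality: c^T x* = b^T y*. Confirmed.

15


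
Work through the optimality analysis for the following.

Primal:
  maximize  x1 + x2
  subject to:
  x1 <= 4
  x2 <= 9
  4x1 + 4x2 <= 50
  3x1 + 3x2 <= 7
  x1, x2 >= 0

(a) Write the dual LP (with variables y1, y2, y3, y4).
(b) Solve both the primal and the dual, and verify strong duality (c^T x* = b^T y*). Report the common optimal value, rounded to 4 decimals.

The standard primal-dual pair for 'max c^T x s.t. A x <= b, x >= 0' is:
  Dual:  min b^T y  s.t.  A^T y >= c,  y >= 0.

So the dual LP is:
  minimize  4y1 + 9y2 + 50y3 + 7y4
  subject to:
    y1 + 4y3 + 3y4 >= 1
    y2 + 4y3 + 3y4 >= 1
    y1, y2, y3, y4 >= 0

Solving the primal: x* = (2.3333, 0).
  primal value c^T x* = 2.3333.
Solving the dual: y* = (0, 0, 0, 0.3333).
  dual value b^T y* = 2.3333.
Strong duality: c^T x* = b^T y*. Confirmed.

2.3333


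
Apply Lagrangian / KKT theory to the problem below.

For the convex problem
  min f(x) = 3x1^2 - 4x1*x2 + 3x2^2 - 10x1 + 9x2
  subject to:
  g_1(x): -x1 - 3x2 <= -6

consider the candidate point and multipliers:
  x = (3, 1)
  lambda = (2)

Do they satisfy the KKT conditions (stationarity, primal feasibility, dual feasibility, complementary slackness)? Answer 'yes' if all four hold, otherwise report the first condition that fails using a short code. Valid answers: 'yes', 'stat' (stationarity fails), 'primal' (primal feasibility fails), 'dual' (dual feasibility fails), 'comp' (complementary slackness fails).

Gradient of f: grad f(x) = Q x + c = (4, 3)
Constraint values g_i(x) = a_i^T x - b_i:
  g_1((3, 1)) = 0
Stationarity residual: grad f(x) + sum_i lambda_i a_i = (2, -3)
  -> stationarity FAILS
Primal feasibility (all g_i <= 0): OK
Dual feasibility (all lambda_i >= 0): OK
Complementary slackness (lambda_i * g_i(x) = 0 for all i): OK

Verdict: the first failing condition is stationarity -> stat.

stat


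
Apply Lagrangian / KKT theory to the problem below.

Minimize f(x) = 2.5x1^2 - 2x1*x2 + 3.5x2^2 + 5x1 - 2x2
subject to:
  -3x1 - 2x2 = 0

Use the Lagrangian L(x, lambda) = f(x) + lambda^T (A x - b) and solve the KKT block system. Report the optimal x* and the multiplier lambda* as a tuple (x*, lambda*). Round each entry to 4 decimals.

Form the Lagrangian:
  L(x, lambda) = (1/2) x^T Q x + c^T x + lambda^T (A x - b)
Stationarity (grad_x L = 0): Q x + c + A^T lambda = 0.
Primal feasibility: A x = b.

This gives the KKT block system:
  [ Q   A^T ] [ x     ]   [-c ]
  [ A    0  ] [ lambda ] = [ b ]

Solving the linear system:
  x*      = (-0.2991, 0.4486)
  lambda* = (0.8692)
  f(x*)   = -1.1963

x* = (-0.2991, 0.4486), lambda* = (0.8692)


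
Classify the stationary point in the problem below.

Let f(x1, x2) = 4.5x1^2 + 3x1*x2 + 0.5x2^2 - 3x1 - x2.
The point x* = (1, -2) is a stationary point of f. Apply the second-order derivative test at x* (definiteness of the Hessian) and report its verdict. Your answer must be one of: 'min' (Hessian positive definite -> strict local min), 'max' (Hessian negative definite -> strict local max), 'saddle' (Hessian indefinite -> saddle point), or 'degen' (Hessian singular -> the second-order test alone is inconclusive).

Compute the Hessian H = grad^2 f:
  H = [[9, 3], [3, 1]]
Verify stationarity: grad f(x*) = H x* + g = (0, 0).
Eigenvalues of H: 0, 10.
H has a zero eigenvalue (singular; positive semidefinite but not definite), so H is neither positive definite, negative definite, nor indefinite. The second-order test alone is inconclusive -> degen.
(Indeed, f is constant along the null direction of H through x*, so x* is not a strict local extremum.)

degen


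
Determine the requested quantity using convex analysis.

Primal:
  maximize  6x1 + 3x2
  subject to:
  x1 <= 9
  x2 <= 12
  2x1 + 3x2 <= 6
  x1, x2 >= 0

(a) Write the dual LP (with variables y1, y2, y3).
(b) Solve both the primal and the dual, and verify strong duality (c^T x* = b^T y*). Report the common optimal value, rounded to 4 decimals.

The standard primal-dual pair for 'max c^T x s.t. A x <= b, x >= 0' is:
  Dual:  min b^T y  s.t.  A^T y >= c,  y >= 0.

So the dual LP is:
  minimize  9y1 + 12y2 + 6y3
  subject to:
    y1 + 2y3 >= 6
    y2 + 3y3 >= 3
    y1, y2, y3 >= 0

Solving the primal: x* = (3, 0).
  primal value c^T x* = 18.
Solving the dual: y* = (0, 0, 3).
  dual value b^T y* = 18.
Strong duality: c^T x* = b^T y*. Confirmed.

18


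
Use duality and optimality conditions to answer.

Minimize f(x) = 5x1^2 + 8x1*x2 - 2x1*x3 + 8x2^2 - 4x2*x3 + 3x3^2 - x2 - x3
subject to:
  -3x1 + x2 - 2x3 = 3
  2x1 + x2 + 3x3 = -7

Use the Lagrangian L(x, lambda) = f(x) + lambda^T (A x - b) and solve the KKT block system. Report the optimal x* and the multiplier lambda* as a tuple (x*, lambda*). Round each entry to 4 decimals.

Form the Lagrangian:
  L(x, lambda) = (1/2) x^T Q x + c^T x + lambda^T (A x - b)
Stationarity (grad_x L = 0): Q x + c + A^T lambda = 0.
Primal feasibility: A x = b.

This gives the KKT block system:
  [ Q   A^T ] [ x     ]   [-c ]
  [ A    0  ] [ lambda ] = [ b ]

Solving the linear system:
  x*      = (0.0667, -0.9333, -2.0667)
  lambda* = (2.32, 4.8133)
  f(x*)   = 14.8667

x* = (0.0667, -0.9333, -2.0667), lambda* = (2.32, 4.8133)


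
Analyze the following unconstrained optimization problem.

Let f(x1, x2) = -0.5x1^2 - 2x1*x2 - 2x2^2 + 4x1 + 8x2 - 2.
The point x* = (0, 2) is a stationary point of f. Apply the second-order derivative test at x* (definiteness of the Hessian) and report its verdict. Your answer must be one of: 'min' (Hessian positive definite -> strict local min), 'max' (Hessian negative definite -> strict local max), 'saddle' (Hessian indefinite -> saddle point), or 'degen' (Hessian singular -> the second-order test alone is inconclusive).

Compute the Hessian H = grad^2 f:
  H = [[-1, -2], [-2, -4]]
Verify stationarity: grad f(x*) = H x* + g = (0, 0).
Eigenvalues of H: -5, 0.
H has a zero eigenvalue (singular; negative semidefinite but not definite), so H is neither positive definite, negative definite, nor indefinite. The second-order test alone is inconclusive -> degen.
(Indeed, f is constant along the null direction of H through x*, so x* is not a strict local extremum.)

degen


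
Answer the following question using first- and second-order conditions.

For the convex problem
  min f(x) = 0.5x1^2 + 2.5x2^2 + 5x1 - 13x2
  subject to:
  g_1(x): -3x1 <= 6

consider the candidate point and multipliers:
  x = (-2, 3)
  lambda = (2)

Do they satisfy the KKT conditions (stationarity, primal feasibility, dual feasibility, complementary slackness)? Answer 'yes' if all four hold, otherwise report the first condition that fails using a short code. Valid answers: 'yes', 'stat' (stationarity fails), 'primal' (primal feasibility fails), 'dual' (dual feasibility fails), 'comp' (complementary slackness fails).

Gradient of f: grad f(x) = Q x + c = (3, 2)
Constraint values g_i(x) = a_i^T x - b_i:
  g_1((-2, 3)) = 0
Stationarity residual: grad f(x) + sum_i lambda_i a_i = (-3, 2)
  -> stationarity FAILS
Primal feasibility (all g_i <= 0): OK
Dual feasibility (all lambda_i >= 0): OK
Complementary slackness (lambda_i * g_i(x) = 0 for all i): OK

Verdict: the first failing condition is stationarity -> stat.

stat


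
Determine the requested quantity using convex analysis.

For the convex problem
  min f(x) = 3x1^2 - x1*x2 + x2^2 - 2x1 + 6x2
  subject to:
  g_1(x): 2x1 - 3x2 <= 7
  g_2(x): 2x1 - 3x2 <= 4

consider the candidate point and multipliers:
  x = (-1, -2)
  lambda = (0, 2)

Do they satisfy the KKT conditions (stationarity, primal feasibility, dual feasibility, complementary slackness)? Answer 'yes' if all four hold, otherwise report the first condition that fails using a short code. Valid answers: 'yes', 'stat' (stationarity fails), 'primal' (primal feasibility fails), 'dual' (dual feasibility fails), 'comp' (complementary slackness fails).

Gradient of f: grad f(x) = Q x + c = (-6, 3)
Constraint values g_i(x) = a_i^T x - b_i:
  g_1((-1, -2)) = -3
  g_2((-1, -2)) = 0
Stationarity residual: grad f(x) + sum_i lambda_i a_i = (-2, -3)
  -> stationarity FAILS
Primal feasibility (all g_i <= 0): OK
Dual feasibility (all lambda_i >= 0): OK
Complementary slackness (lambda_i * g_i(x) = 0 for all i): OK

Verdict: the first failing condition is stationarity -> stat.

stat


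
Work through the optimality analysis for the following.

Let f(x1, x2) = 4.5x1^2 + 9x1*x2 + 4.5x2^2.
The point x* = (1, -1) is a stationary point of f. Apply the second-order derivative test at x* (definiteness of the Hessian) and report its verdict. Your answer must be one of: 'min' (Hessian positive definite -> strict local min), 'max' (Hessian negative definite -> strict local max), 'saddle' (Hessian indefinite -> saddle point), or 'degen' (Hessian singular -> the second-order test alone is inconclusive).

Compute the Hessian H = grad^2 f:
  H = [[9, 9], [9, 9]]
Verify stationarity: grad f(x*) = H x* + g = (0, 0).
Eigenvalues of H: 0, 18.
H has a zero eigenvalue (singular; positive semidefinite but not definite), so H is neither positive definite, negative definite, nor indefinite. The second-order test alone is inconclusive -> degen.
(Indeed, f is constant along the null direction of H through x*, so x* is not a strict local extremum.)

degen


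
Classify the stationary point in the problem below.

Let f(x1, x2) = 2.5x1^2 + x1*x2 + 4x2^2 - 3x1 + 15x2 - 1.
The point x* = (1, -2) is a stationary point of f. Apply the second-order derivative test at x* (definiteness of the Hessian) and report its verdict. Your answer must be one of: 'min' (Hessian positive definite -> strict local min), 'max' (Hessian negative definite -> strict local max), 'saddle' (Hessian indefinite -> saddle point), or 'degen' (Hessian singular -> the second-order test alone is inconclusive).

Compute the Hessian H = grad^2 f:
  H = [[5, 1], [1, 8]]
Verify stationarity: grad f(x*) = H x* + g = (0, 0).
Eigenvalues of H: 4.6972, 8.3028.
Both eigenvalues > 0, so H is positive definite -> x* is a strict local min.

min


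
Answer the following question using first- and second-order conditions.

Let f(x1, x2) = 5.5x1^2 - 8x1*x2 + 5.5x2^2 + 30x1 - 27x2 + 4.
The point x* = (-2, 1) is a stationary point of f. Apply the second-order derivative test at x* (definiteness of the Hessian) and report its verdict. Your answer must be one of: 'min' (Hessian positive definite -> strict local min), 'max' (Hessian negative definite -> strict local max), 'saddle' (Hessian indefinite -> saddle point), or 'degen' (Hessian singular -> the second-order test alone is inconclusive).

Compute the Hessian H = grad^2 f:
  H = [[11, -8], [-8, 11]]
Verify stationarity: grad f(x*) = H x* + g = (0, 0).
Eigenvalues of H: 3, 19.
Both eigenvalues > 0, so H is positive definite -> x* is a strict local min.

min


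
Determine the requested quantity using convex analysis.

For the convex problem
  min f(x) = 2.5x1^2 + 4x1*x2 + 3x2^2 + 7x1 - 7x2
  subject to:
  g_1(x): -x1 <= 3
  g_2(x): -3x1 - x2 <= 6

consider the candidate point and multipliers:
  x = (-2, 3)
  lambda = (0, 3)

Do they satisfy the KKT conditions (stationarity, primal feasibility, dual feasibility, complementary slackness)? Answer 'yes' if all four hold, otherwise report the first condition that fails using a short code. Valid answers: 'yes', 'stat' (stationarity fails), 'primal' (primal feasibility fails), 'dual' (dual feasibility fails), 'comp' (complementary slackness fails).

Gradient of f: grad f(x) = Q x + c = (9, 3)
Constraint values g_i(x) = a_i^T x - b_i:
  g_1((-2, 3)) = -1
  g_2((-2, 3)) = -3
Stationarity residual: grad f(x) + sum_i lambda_i a_i = (0, 0)
  -> stationarity OK
Primal feasibility (all g_i <= 0): OK
Dual feasibility (all lambda_i >= 0): OK
Complementary slackness (lambda_i * g_i(x) = 0 for all i): FAILS

Verdict: the first failing condition is complementary_slackness -> comp.

comp


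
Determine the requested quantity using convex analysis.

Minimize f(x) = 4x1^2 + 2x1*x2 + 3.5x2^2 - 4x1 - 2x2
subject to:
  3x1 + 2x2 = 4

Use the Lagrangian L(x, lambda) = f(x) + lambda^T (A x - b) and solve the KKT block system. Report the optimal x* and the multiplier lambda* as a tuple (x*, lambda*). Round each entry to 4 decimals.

Form the Lagrangian:
  L(x, lambda) = (1/2) x^T Q x + c^T x + lambda^T (A x - b)
Stationarity (grad_x L = 0): Q x + c + A^T lambda = 0.
Primal feasibility: A x = b.

This gives the KKT block system:
  [ Q   A^T ] [ x     ]   [-c ]
  [ A    0  ] [ lambda ] = [ b ]

Solving the linear system:
  x*      = (1.0141, 0.4789)
  lambda* = (-1.6901)
  f(x*)   = 0.8732

x* = (1.0141, 0.4789), lambda* = (-1.6901)


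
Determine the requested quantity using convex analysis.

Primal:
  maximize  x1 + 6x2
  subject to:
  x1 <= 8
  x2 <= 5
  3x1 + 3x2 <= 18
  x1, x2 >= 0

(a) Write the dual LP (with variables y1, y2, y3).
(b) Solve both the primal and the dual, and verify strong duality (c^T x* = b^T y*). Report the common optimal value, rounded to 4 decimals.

The standard primal-dual pair for 'max c^T x s.t. A x <= b, x >= 0' is:
  Dual:  min b^T y  s.t.  A^T y >= c,  y >= 0.

So the dual LP is:
  minimize  8y1 + 5y2 + 18y3
  subject to:
    y1 + 3y3 >= 1
    y2 + 3y3 >= 6
    y1, y2, y3 >= 0

Solving the primal: x* = (1, 5).
  primal value c^T x* = 31.
Solving the dual: y* = (0, 5, 0.3333).
  dual value b^T y* = 31.
Strong duality: c^T x* = b^T y*. Confirmed.

31


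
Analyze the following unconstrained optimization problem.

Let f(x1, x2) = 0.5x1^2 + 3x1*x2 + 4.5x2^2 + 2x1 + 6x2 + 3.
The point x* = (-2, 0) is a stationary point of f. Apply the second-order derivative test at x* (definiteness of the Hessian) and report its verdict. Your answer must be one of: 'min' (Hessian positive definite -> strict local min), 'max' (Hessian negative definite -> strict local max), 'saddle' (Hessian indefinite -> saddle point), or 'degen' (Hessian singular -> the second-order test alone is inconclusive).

Compute the Hessian H = grad^2 f:
  H = [[1, 3], [3, 9]]
Verify stationarity: grad f(x*) = H x* + g = (0, 0).
Eigenvalues of H: 0, 10.
H has a zero eigenvalue (singular; positive semidefinite but not definite), so H is neither positive definite, negative definite, nor indefinite. The second-order test alone is inconclusive -> degen.
(Indeed, f is constant along the null direction of H through x*, so x* is not a strict local extremum.)

degen


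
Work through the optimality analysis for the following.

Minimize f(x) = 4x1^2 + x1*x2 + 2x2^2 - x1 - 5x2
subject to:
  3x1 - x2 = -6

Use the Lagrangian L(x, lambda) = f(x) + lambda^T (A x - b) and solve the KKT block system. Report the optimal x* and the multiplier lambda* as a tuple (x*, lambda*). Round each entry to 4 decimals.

Form the Lagrangian:
  L(x, lambda) = (1/2) x^T Q x + c^T x + lambda^T (A x - b)
Stationarity (grad_x L = 0): Q x + c + A^T lambda = 0.
Primal feasibility: A x = b.

This gives the KKT block system:
  [ Q   A^T ] [ x     ]   [-c ]
  [ A    0  ] [ lambda ] = [ b ]

Solving the linear system:
  x*      = (-1.24, 2.28)
  lambda* = (2.88)
  f(x*)   = 3.56

x* = (-1.24, 2.28), lambda* = (2.88)


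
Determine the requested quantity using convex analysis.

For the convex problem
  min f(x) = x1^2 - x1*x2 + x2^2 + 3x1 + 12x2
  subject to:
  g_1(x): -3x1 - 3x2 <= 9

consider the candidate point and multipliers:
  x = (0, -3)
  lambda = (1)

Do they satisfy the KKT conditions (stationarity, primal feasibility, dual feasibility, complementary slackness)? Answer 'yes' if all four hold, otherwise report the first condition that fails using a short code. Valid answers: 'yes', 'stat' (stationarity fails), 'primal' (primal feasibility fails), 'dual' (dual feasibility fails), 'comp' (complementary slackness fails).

Gradient of f: grad f(x) = Q x + c = (6, 6)
Constraint values g_i(x) = a_i^T x - b_i:
  g_1((0, -3)) = 0
Stationarity residual: grad f(x) + sum_i lambda_i a_i = (3, 3)
  -> stationarity FAILS
Primal feasibility (all g_i <= 0): OK
Dual feasibility (all lambda_i >= 0): OK
Complementary slackness (lambda_i * g_i(x) = 0 for all i): OK

Verdict: the first failing condition is stationarity -> stat.

stat


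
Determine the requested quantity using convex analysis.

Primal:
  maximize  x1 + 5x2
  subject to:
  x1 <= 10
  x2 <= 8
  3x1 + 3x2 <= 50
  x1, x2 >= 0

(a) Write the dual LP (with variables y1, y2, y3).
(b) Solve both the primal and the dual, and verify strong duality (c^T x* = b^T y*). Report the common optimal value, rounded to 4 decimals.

The standard primal-dual pair for 'max c^T x s.t. A x <= b, x >= 0' is:
  Dual:  min b^T y  s.t.  A^T y >= c,  y >= 0.

So the dual LP is:
  minimize  10y1 + 8y2 + 50y3
  subject to:
    y1 + 3y3 >= 1
    y2 + 3y3 >= 5
    y1, y2, y3 >= 0

Solving the primal: x* = (8.6667, 8).
  primal value c^T x* = 48.6667.
Solving the dual: y* = (0, 4, 0.3333).
  dual value b^T y* = 48.6667.
Strong duality: c^T x* = b^T y*. Confirmed.

48.6667


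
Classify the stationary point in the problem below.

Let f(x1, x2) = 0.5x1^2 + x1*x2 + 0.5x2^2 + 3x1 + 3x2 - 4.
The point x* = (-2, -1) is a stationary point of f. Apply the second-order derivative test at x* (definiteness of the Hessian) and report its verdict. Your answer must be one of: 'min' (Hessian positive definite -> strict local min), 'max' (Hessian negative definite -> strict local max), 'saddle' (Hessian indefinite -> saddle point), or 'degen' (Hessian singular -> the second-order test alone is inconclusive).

Compute the Hessian H = grad^2 f:
  H = [[1, 1], [1, 1]]
Verify stationarity: grad f(x*) = H x* + g = (0, 0).
Eigenvalues of H: 0, 2.
H has a zero eigenvalue (singular; positive semidefinite but not definite), so H is neither positive definite, negative definite, nor indefinite. The second-order test alone is inconclusive -> degen.
(Indeed, f is constant along the null direction of H through x*, so x* is not a strict local extremum.)

degen


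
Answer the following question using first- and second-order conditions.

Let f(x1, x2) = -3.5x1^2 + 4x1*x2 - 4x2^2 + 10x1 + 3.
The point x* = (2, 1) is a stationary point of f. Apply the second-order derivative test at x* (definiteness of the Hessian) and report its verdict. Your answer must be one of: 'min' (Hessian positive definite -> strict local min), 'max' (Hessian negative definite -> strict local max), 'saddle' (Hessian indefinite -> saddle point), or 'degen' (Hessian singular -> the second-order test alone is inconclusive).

Compute the Hessian H = grad^2 f:
  H = [[-7, 4], [4, -8]]
Verify stationarity: grad f(x*) = H x* + g = (0, 0).
Eigenvalues of H: -11.5311, -3.4689.
Both eigenvalues < 0, so H is negative definite -> x* is a strict local max.

max


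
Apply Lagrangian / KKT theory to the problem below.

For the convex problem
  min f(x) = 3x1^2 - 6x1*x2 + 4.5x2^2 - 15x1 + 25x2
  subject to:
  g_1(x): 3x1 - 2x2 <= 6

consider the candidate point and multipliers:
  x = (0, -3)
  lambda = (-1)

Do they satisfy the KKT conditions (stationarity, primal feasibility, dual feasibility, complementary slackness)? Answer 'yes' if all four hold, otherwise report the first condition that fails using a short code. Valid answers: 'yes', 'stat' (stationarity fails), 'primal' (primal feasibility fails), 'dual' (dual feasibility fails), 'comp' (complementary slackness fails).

Gradient of f: grad f(x) = Q x + c = (3, -2)
Constraint values g_i(x) = a_i^T x - b_i:
  g_1((0, -3)) = 0
Stationarity residual: grad f(x) + sum_i lambda_i a_i = (0, 0)
  -> stationarity OK
Primal feasibility (all g_i <= 0): OK
Dual feasibility (all lambda_i >= 0): FAILS
Complementary slackness (lambda_i * g_i(x) = 0 for all i): OK

Verdict: the first failing condition is dual_feasibility -> dual.

dual


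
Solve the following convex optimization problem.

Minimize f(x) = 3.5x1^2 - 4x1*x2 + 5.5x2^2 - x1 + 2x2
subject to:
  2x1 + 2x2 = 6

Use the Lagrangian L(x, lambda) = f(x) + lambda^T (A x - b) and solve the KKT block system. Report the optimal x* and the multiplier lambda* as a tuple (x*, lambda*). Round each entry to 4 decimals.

Form the Lagrangian:
  L(x, lambda) = (1/2) x^T Q x + c^T x + lambda^T (A x - b)
Stationarity (grad_x L = 0): Q x + c + A^T lambda = 0.
Primal feasibility: A x = b.

This gives the KKT block system:
  [ Q   A^T ] [ x     ]   [-c ]
  [ A    0  ] [ lambda ] = [ b ]

Solving the linear system:
  x*      = (1.8462, 1.1538)
  lambda* = (-3.6538)
  f(x*)   = 11.1923

x* = (1.8462, 1.1538), lambda* = (-3.6538)


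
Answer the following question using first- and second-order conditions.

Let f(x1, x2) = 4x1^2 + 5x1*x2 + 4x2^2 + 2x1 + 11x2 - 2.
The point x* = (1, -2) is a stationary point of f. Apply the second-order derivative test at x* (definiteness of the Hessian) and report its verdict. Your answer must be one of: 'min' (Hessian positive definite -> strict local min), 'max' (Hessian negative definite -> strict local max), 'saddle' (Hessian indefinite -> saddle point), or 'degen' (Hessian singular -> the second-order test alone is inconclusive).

Compute the Hessian H = grad^2 f:
  H = [[8, 5], [5, 8]]
Verify stationarity: grad f(x*) = H x* + g = (0, 0).
Eigenvalues of H: 3, 13.
Both eigenvalues > 0, so H is positive definite -> x* is a strict local min.

min


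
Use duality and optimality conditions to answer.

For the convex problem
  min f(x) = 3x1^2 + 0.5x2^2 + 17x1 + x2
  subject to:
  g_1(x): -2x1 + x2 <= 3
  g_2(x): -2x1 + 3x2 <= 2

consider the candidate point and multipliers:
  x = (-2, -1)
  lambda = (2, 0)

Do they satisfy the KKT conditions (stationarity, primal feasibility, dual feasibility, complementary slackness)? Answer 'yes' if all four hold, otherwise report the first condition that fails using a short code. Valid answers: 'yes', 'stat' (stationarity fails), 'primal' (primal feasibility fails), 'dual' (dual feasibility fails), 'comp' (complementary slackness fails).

Gradient of f: grad f(x) = Q x + c = (5, 0)
Constraint values g_i(x) = a_i^T x - b_i:
  g_1((-2, -1)) = 0
  g_2((-2, -1)) = -1
Stationarity residual: grad f(x) + sum_i lambda_i a_i = (1, 2)
  -> stationarity FAILS
Primal feasibility (all g_i <= 0): OK
Dual feasibility (all lambda_i >= 0): OK
Complementary slackness (lambda_i * g_i(x) = 0 for all i): OK

Verdict: the first failing condition is stationarity -> stat.

stat


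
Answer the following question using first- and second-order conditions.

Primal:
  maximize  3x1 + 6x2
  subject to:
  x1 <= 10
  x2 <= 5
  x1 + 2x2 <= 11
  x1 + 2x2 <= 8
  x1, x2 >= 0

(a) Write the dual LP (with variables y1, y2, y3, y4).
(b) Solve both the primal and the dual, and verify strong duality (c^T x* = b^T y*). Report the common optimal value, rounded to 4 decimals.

The standard primal-dual pair for 'max c^T x s.t. A x <= b, x >= 0' is:
  Dual:  min b^T y  s.t.  A^T y >= c,  y >= 0.

So the dual LP is:
  minimize  10y1 + 5y2 + 11y3 + 8y4
  subject to:
    y1 + y3 + y4 >= 3
    y2 + 2y3 + 2y4 >= 6
    y1, y2, y3, y4 >= 0

Solving the primal: x* = (8, 0).
  primal value c^T x* = 24.
Solving the dual: y* = (0, 0, 0, 3).
  dual value b^T y* = 24.
Strong duality: c^T x* = b^T y*. Confirmed.

24


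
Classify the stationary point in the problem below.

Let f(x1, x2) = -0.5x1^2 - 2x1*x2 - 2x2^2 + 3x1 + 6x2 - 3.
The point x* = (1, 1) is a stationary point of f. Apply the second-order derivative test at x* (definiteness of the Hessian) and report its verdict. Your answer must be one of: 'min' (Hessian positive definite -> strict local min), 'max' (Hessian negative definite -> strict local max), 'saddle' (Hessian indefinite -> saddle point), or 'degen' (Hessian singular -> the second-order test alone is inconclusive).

Compute the Hessian H = grad^2 f:
  H = [[-1, -2], [-2, -4]]
Verify stationarity: grad f(x*) = H x* + g = (0, 0).
Eigenvalues of H: -5, 0.
H has a zero eigenvalue (singular; negative semidefinite but not definite), so H is neither positive definite, negative definite, nor indefinite. The second-order test alone is inconclusive -> degen.
(Indeed, f is constant along the null direction of H through x*, so x* is not a strict local extremum.)

degen


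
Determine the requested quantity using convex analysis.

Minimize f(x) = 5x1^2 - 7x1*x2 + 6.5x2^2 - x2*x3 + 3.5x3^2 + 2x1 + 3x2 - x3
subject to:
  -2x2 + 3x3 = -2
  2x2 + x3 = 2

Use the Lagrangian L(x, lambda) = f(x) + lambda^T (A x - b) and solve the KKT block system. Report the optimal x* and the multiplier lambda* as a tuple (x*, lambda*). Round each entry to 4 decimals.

Form the Lagrangian:
  L(x, lambda) = (1/2) x^T Q x + c^T x + lambda^T (A x - b)
Stationarity (grad_x L = 0): Q x + c + A^T lambda = 0.
Primal feasibility: A x = b.

This gives the KKT block system:
  [ Q   A^T ] [ x     ]   [-c ]
  [ A    0  ] [ lambda ] = [ b ]

Solving the linear system:
  x*      = (0.5, 1, 0)
  lambda* = (2.0625, -4.1875)
  f(x*)   = 8.25

x* = (0.5, 1, 0), lambda* = (2.0625, -4.1875)


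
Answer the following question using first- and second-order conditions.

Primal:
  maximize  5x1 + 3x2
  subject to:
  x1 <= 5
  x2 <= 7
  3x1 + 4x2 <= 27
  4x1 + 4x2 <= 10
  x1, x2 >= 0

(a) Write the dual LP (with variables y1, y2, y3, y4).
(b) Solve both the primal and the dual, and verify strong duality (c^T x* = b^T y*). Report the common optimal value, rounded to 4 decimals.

The standard primal-dual pair for 'max c^T x s.t. A x <= b, x >= 0' is:
  Dual:  min b^T y  s.t.  A^T y >= c,  y >= 0.

So the dual LP is:
  minimize  5y1 + 7y2 + 27y3 + 10y4
  subject to:
    y1 + 3y3 + 4y4 >= 5
    y2 + 4y3 + 4y4 >= 3
    y1, y2, y3, y4 >= 0

Solving the primal: x* = (2.5, 0).
  primal value c^T x* = 12.5.
Solving the dual: y* = (0, 0, 0, 1.25).
  dual value b^T y* = 12.5.
Strong duality: c^T x* = b^T y*. Confirmed.

12.5


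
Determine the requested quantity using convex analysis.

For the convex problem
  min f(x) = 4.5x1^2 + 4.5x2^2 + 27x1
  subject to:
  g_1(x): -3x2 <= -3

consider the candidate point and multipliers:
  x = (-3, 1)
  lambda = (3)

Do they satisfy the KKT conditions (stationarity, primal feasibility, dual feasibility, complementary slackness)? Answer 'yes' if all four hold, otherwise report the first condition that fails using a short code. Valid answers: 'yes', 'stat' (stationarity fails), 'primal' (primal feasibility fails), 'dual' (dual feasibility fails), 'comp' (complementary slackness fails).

Gradient of f: grad f(x) = Q x + c = (0, 9)
Constraint values g_i(x) = a_i^T x - b_i:
  g_1((-3, 1)) = 0
Stationarity residual: grad f(x) + sum_i lambda_i a_i = (0, 0)
  -> stationarity OK
Primal feasibility (all g_i <= 0): OK
Dual feasibility (all lambda_i >= 0): OK
Complementary slackness (lambda_i * g_i(x) = 0 for all i): OK

Verdict: yes, KKT holds.

yes


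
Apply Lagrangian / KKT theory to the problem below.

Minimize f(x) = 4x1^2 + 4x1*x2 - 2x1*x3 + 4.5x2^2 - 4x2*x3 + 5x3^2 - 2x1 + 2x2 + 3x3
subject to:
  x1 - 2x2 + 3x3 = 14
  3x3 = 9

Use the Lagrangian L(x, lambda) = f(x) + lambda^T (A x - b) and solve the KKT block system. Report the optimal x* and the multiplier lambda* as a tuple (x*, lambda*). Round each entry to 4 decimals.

Form the Lagrangian:
  L(x, lambda) = (1/2) x^T Q x + c^T x + lambda^T (A x - b)
Stationarity (grad_x L = 0): Q x + c + A^T lambda = 0.
Primal feasibility: A x = b.

This gives the KKT block system:
  [ Q   A^T ] [ x     ]   [-c ]
  [ A    0  ] [ lambda ] = [ b ]

Solving the linear system:
  x*      = (2.4035, -1.2982, 3)
  lambda* = (-6.0351, -5.0936)
  f(x*)   = 65.9649

x* = (2.4035, -1.2982, 3), lambda* = (-6.0351, -5.0936)


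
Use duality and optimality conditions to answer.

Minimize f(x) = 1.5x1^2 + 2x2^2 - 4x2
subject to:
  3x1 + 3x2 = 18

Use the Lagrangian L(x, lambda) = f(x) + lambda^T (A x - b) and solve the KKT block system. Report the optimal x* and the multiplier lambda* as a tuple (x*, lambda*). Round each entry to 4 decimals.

Form the Lagrangian:
  L(x, lambda) = (1/2) x^T Q x + c^T x + lambda^T (A x - b)
Stationarity (grad_x L = 0): Q x + c + A^T lambda = 0.
Primal feasibility: A x = b.

This gives the KKT block system:
  [ Q   A^T ] [ x     ]   [-c ]
  [ A    0  ] [ lambda ] = [ b ]

Solving the linear system:
  x*      = (2.8571, 3.1429)
  lambda* = (-2.8571)
  f(x*)   = 19.4286

x* = (2.8571, 3.1429), lambda* = (-2.8571)


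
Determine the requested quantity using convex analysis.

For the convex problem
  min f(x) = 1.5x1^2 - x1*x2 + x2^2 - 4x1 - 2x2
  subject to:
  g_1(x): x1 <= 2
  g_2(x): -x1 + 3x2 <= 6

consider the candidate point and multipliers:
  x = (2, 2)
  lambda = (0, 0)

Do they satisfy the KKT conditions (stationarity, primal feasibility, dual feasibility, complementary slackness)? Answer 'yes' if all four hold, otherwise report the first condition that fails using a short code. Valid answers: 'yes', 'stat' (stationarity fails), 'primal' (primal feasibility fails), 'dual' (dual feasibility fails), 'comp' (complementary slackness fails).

Gradient of f: grad f(x) = Q x + c = (0, 0)
Constraint values g_i(x) = a_i^T x - b_i:
  g_1((2, 2)) = 0
  g_2((2, 2)) = -2
Stationarity residual: grad f(x) + sum_i lambda_i a_i = (0, 0)
  -> stationarity OK
Primal feasibility (all g_i <= 0): OK
Dual feasibility (all lambda_i >= 0): OK
Complementary slackness (lambda_i * g_i(x) = 0 for all i): OK

Verdict: yes, KKT holds.

yes


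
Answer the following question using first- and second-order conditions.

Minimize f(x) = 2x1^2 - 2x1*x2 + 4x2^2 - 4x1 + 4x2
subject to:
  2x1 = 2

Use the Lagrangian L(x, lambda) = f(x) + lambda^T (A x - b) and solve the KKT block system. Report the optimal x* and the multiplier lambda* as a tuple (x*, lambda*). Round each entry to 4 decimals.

Form the Lagrangian:
  L(x, lambda) = (1/2) x^T Q x + c^T x + lambda^T (A x - b)
Stationarity (grad_x L = 0): Q x + c + A^T lambda = 0.
Primal feasibility: A x = b.

This gives the KKT block system:
  [ Q   A^T ] [ x     ]   [-c ]
  [ A    0  ] [ lambda ] = [ b ]

Solving the linear system:
  x*      = (1, -0.25)
  lambda* = (-0.25)
  f(x*)   = -2.25

x* = (1, -0.25), lambda* = (-0.25)


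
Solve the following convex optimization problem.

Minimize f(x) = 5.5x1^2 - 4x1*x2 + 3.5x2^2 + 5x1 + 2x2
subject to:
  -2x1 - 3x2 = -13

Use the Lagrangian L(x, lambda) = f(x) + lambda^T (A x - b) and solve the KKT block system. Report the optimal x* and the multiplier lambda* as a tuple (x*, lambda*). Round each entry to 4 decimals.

Form the Lagrangian:
  L(x, lambda) = (1/2) x^T Q x + c^T x + lambda^T (A x - b)
Stationarity (grad_x L = 0): Q x + c + A^T lambda = 0.
Primal feasibility: A x = b.

This gives the KKT block system:
  [ Q   A^T ] [ x     ]   [-c ]
  [ A    0  ] [ lambda ] = [ b ]

Solving the linear system:
  x*      = (1.7429, 3.1714)
  lambda* = (5.7429)
  f(x*)   = 44.8571

x* = (1.7429, 3.1714), lambda* = (5.7429)


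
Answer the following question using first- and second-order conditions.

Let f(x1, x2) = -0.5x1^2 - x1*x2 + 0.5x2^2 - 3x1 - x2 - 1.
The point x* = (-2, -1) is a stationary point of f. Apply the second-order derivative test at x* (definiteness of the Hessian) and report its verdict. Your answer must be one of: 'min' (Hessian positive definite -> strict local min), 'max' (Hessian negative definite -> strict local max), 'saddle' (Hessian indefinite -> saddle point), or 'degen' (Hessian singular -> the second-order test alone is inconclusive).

Compute the Hessian H = grad^2 f:
  H = [[-1, -1], [-1, 1]]
Verify stationarity: grad f(x*) = H x* + g = (0, 0).
Eigenvalues of H: -1.4142, 1.4142.
Eigenvalues have mixed signs, so H is indefinite -> x* is a saddle point.

saddle


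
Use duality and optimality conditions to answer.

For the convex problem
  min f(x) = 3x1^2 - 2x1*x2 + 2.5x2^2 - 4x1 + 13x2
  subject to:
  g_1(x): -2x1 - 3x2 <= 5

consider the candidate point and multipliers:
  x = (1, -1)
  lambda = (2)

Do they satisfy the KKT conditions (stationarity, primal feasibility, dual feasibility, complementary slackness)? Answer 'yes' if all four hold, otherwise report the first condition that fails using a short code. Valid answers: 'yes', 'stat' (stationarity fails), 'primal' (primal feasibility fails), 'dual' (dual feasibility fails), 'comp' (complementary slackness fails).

Gradient of f: grad f(x) = Q x + c = (4, 6)
Constraint values g_i(x) = a_i^T x - b_i:
  g_1((1, -1)) = -4
Stationarity residual: grad f(x) + sum_i lambda_i a_i = (0, 0)
  -> stationarity OK
Primal feasibility (all g_i <= 0): OK
Dual feasibility (all lambda_i >= 0): OK
Complementary slackness (lambda_i * g_i(x) = 0 for all i): FAILS

Verdict: the first failing condition is complementary_slackness -> comp.

comp
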